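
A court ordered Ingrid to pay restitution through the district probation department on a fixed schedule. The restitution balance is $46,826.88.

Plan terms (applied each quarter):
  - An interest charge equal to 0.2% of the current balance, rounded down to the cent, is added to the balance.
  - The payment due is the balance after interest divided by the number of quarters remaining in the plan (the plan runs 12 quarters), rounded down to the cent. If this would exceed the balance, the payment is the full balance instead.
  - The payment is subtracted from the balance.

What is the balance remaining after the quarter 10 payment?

$7,961.98

Quarter 1: opening $46,826.88; interest $93.65 → $46,920.53; payment $3,910.04; balance $43,010.49
Quarter 2: opening $43,010.49; interest $86.02 → $43,096.51; payment $3,917.86; balance $39,178.65
Quarter 3: opening $39,178.65; interest $78.35 → $39,257.00; payment $3,925.70; balance $35,331.30
Quarter 4: opening $35,331.30; interest $70.66 → $35,401.96; payment $3,933.55; balance $31,468.41
Quarter 5: opening $31,468.41; interest $62.93 → $31,531.34; payment $3,941.41; balance $27,589.93
Quarter 6: opening $27,589.93; interest $55.17 → $27,645.10; payment $3,949.30; balance $23,695.80
Quarter 7: opening $23,695.80; interest $47.39 → $23,743.19; payment $3,957.19; balance $19,786.00
Quarter 8: opening $19,786.00; interest $39.57 → $19,825.57; payment $3,965.11; balance $15,860.46
Quarter 9: opening $15,860.46; interest $31.72 → $15,892.18; payment $3,973.04; balance $11,919.14
Quarter 10: opening $11,919.14; interest $23.83 → $11,942.97; payment $3,980.99; balance $7,961.98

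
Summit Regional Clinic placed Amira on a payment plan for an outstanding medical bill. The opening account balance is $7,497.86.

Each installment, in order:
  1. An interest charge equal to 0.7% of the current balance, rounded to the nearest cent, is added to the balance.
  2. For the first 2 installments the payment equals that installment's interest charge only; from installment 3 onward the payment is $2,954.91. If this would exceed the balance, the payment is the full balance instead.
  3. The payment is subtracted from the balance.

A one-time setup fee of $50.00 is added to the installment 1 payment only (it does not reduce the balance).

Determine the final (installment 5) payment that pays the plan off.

Installment 1: $7,497.86 +$52.49 interest = $7,550.35; pay $52.49 (+ $50.00 fee) → $7,497.86
Installment 2: $7,497.86 +$52.49 interest = $7,550.35; pay $52.49 → $7,497.86
Installment 3: $7,497.86 +$52.49 interest = $7,550.35; pay $2,954.91 → $4,595.44
Installment 4: $4,595.44 +$32.17 interest = $4,627.61; pay $2,954.91 → $1,672.70
Installment 5: $1,672.70 +$11.71 interest = $1,684.41; pay $1,684.41 → $0.00

$1,684.41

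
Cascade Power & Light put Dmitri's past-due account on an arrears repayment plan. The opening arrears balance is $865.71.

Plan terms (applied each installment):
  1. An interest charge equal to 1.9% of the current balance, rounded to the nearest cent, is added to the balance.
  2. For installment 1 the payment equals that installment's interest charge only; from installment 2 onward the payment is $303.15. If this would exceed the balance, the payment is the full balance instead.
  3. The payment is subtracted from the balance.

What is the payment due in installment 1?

$16.45

Installment 1: $865.71 +$16.45 interest = $882.16; pay $16.45 → $865.71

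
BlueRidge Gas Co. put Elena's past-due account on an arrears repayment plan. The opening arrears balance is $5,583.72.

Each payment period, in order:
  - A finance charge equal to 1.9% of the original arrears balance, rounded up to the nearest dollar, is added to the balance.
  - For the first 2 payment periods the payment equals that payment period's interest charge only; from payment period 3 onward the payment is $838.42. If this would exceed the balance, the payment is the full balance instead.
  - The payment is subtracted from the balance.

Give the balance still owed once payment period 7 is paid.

$1,926.62

Payment period 1: $5,583.72 +$107.00 interest = $5,690.72; pay $107.00 → $5,583.72
Payment period 2: $5,583.72 +$107.00 interest = $5,690.72; pay $107.00 → $5,583.72
Payment period 3: $5,583.72 +$107.00 interest = $5,690.72; pay $838.42 → $4,852.30
Payment period 4: $4,852.30 +$107.00 interest = $4,959.30; pay $838.42 → $4,120.88
Payment period 5: $4,120.88 +$107.00 interest = $4,227.88; pay $838.42 → $3,389.46
Payment period 6: $3,389.46 +$107.00 interest = $3,496.46; pay $838.42 → $2,658.04
Payment period 7: $2,658.04 +$107.00 interest = $2,765.04; pay $838.42 → $1,926.62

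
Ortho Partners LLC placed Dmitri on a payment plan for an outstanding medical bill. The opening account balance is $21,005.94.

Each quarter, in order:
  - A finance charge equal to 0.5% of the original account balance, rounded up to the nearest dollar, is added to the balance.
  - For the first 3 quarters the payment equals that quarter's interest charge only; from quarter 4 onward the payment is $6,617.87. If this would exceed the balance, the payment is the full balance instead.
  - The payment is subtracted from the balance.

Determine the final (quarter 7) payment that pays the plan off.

Quarter 1: $21,005.94 +$106.00 interest = $21,111.94; pay $106.00 → $21,005.94
Quarter 2: $21,005.94 +$106.00 interest = $21,111.94; pay $106.00 → $21,005.94
Quarter 3: $21,005.94 +$106.00 interest = $21,111.94; pay $106.00 → $21,005.94
Quarter 4: $21,005.94 +$106.00 interest = $21,111.94; pay $6,617.87 → $14,494.07
Quarter 5: $14,494.07 +$106.00 interest = $14,600.07; pay $6,617.87 → $7,982.20
Quarter 6: $7,982.20 +$106.00 interest = $8,088.20; pay $6,617.87 → $1,470.33
Quarter 7: $1,470.33 +$106.00 interest = $1,576.33; pay $1,576.33 → $0.00

$1,576.33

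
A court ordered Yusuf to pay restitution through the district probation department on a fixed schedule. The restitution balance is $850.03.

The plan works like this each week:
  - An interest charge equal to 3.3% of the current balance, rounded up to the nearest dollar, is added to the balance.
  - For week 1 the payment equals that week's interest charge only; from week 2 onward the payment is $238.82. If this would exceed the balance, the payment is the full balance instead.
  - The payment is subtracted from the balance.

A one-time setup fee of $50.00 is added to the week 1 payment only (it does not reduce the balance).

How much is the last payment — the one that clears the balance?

Week 1: opening $850.03; interest $29.00 → $879.03; payment $29.00 (+ $50.00 fee); balance $850.03
Week 2: opening $850.03; interest $29.00 → $879.03; payment $238.82; balance $640.21
Week 3: opening $640.21; interest $22.00 → $662.21; payment $238.82; balance $423.39
Week 4: opening $423.39; interest $14.00 → $437.39; payment $238.82; balance $198.57
Week 5: opening $198.57; interest $7.00 → $205.57; payment $205.57; balance $0.00

$205.57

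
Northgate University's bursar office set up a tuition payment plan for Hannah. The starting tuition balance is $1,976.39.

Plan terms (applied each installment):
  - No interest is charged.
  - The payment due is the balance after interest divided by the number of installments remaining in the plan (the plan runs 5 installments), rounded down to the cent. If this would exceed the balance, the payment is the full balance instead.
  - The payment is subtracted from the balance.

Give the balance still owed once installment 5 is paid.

Installment 1: opening $1,976.39; payment $395.27; balance $1,581.12
Installment 2: opening $1,581.12; payment $395.28; balance $1,185.84
Installment 3: opening $1,185.84; payment $395.28; balance $790.56
Installment 4: opening $790.56; payment $395.28; balance $395.28
Installment 5: opening $395.28; payment $395.28; balance $0.00

$0.00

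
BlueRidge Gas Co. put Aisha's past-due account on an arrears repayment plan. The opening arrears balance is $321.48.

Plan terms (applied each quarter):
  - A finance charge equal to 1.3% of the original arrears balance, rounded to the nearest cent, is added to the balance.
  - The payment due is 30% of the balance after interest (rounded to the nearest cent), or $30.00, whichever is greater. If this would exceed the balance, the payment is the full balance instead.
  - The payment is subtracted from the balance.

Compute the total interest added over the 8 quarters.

Quarter 1: opening $321.48; interest $4.18 → $325.66; payment $97.70; balance $227.96
Quarter 2: opening $227.96; interest $4.18 → $232.14; payment $69.64; balance $162.50
Quarter 3: opening $162.50; interest $4.18 → $166.68; payment $50.00; balance $116.68
Quarter 4: opening $116.68; interest $4.18 → $120.86; payment $36.26; balance $84.60
Quarter 5: opening $84.60; interest $4.18 → $88.78; payment $30.00; balance $58.78
Quarter 6: opening $58.78; interest $4.18 → $62.96; payment $30.00; balance $32.96
Quarter 7: opening $32.96; interest $4.18 → $37.14; payment $30.00; balance $7.14
Quarter 8: opening $7.14; interest $4.18 → $11.32; payment $11.32; balance $0.00
Total interest: $4.18 + $4.18 + $4.18 + $4.18 + $4.18 + $4.18 + $4.18 + $4.18 = $33.44

$33.44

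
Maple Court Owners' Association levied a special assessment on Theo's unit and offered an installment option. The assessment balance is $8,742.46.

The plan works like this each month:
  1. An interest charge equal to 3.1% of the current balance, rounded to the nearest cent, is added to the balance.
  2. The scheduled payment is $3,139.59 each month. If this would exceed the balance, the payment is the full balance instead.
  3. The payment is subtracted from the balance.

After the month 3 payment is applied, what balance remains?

# | Opening | Interest | Payment | End bal
1 | $8,742.46 | $271.02 | $3,139.59 | $5,873.89
2 | $5,873.89 | $182.09 | $3,139.59 | $2,916.39
3 | $2,916.39 | $90.41 | $3,006.80 | $0.00

$0.00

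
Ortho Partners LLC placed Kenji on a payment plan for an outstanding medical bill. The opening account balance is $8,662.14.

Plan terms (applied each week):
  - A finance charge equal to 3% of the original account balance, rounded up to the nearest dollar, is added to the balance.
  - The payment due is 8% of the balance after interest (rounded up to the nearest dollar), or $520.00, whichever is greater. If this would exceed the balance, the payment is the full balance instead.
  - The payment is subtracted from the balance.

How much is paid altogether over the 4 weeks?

$2,651.00

Week 1: opening $8,662.14; interest $260.00 → $8,922.14; payment $714.00; balance $8,208.14
Week 2: opening $8,208.14; interest $260.00 → $8,468.14; payment $678.00; balance $7,790.14
Week 3: opening $7,790.14; interest $260.00 → $8,050.14; payment $645.00; balance $7,405.14
Week 4: opening $7,405.14; interest $260.00 → $7,665.14; payment $614.00; balance $7,051.14
Total paid: $2,651.00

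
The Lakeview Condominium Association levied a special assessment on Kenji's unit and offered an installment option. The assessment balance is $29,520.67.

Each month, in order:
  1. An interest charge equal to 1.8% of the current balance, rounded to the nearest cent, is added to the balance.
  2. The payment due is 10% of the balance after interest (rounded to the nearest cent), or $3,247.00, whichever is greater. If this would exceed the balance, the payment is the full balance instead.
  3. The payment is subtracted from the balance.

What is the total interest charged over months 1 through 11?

# | Opening | Interest | Payment | End bal
1 | $29,520.67 | $531.37 | $3,247.00 | $26,805.04
2 | $26,805.04 | $482.49 | $3,247.00 | $24,040.53
3 | $24,040.53 | $432.73 | $3,247.00 | $21,226.26
4 | $21,226.26 | $382.07 | $3,247.00 | $18,361.33
5 | $18,361.33 | $330.50 | $3,247.00 | $15,444.83
6 | $15,444.83 | $278.01 | $3,247.00 | $12,475.84
7 | $12,475.84 | $224.57 | $3,247.00 | $9,453.41
8 | $9,453.41 | $170.16 | $3,247.00 | $6,376.57
9 | $6,376.57 | $114.78 | $3,247.00 | $3,244.35
10 | $3,244.35 | $58.40 | $3,247.00 | $55.75
11 | $55.75 | $1.00 | $56.75 | $0.00
Total interest: $531.37 + $482.49 + $432.73 + $382.07 + $330.50 + $278.01 + $224.57 + $170.16 + $114.78 + $58.40 + $1.00 = $3,006.08

$3,006.08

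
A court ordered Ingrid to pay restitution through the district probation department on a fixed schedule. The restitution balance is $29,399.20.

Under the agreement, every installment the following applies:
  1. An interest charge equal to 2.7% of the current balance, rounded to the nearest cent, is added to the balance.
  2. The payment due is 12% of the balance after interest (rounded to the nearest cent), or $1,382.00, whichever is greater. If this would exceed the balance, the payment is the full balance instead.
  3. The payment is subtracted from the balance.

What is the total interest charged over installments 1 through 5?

Installment 1: opening $29,399.20; interest $793.78 → $30,192.98; payment $3,623.16; balance $26,569.82
Installment 2: opening $26,569.82; interest $717.39 → $27,287.21; payment $3,274.47; balance $24,012.74
Installment 3: opening $24,012.74; interest $648.34 → $24,661.08; payment $2,959.33; balance $21,701.75
Installment 4: opening $21,701.75; interest $585.95 → $22,287.70; payment $2,674.52; balance $19,613.18
Installment 5: opening $19,613.18; interest $529.56 → $20,142.74; payment $2,417.13; balance $17,725.61
Total interest: $793.78 + $717.39 + $648.34 + $585.95 + $529.56 = $3,275.02

$3,275.02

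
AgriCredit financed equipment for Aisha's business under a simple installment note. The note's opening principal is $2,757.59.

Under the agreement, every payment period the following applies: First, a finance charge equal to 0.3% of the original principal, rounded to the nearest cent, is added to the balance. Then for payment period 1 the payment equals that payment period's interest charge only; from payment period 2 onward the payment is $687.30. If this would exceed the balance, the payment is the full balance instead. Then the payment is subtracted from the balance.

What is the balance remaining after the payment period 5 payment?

$41.47

Payment period 1: opening $2,757.59; interest $8.27 → $2,765.86; payment $8.27; balance $2,757.59
Payment period 2: opening $2,757.59; interest $8.27 → $2,765.86; payment $687.30; balance $2,078.56
Payment period 3: opening $2,078.56; interest $8.27 → $2,086.83; payment $687.30; balance $1,399.53
Payment period 4: opening $1,399.53; interest $8.27 → $1,407.80; payment $687.30; balance $720.50
Payment period 5: opening $720.50; interest $8.27 → $728.77; payment $687.30; balance $41.47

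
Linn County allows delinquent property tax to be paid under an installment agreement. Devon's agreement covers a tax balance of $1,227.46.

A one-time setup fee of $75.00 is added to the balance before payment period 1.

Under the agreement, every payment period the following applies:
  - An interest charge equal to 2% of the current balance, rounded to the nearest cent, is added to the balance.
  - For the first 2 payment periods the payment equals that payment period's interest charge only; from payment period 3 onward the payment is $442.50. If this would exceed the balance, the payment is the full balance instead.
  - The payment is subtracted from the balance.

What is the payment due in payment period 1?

$26.05

Payment period 1: opening $1,302.46; interest $26.05 → $1,328.51; payment $26.05; balance $1,302.46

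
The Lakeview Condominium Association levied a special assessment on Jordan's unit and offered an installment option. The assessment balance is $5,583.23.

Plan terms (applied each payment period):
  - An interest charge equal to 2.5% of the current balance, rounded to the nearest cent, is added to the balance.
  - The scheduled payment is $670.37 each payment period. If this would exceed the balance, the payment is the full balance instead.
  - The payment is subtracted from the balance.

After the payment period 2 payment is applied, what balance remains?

Payment period 1: $5,583.23 +$139.58 interest = $5,722.81; pay $670.37 → $5,052.44
Payment period 2: $5,052.44 +$126.31 interest = $5,178.75; pay $670.37 → $4,508.38

$4,508.38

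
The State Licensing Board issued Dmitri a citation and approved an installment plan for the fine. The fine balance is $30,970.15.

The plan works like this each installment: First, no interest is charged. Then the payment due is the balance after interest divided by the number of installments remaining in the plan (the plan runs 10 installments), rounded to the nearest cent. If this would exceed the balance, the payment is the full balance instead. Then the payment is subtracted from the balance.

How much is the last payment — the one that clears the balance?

$3,097.01

Installment 1: opening $30,970.15; payment $3,097.02; balance $27,873.13
Installment 2: opening $27,873.13; payment $3,097.01; balance $24,776.12
Installment 3: opening $24,776.12; payment $3,097.02; balance $21,679.10
Installment 4: opening $21,679.10; payment $3,097.01; balance $18,582.09
Installment 5: opening $18,582.09; payment $3,097.02; balance $15,485.07
Installment 6: opening $15,485.07; payment $3,097.01; balance $12,388.06
Installment 7: opening $12,388.06; payment $3,097.02; balance $9,291.04
Installment 8: opening $9,291.04; payment $3,097.01; balance $6,194.03
Installment 9: opening $6,194.03; payment $3,097.02; balance $3,097.01
Installment 10: opening $3,097.01; payment $3,097.01; balance $0.00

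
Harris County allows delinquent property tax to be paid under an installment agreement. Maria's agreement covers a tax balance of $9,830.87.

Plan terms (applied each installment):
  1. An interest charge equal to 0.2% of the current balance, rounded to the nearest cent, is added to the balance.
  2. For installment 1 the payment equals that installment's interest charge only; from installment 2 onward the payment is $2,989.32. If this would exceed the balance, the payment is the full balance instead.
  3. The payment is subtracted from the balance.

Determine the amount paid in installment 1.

Installment 1: opening $9,830.87; interest $19.66 → $9,850.53; payment $19.66; balance $9,830.87

$19.66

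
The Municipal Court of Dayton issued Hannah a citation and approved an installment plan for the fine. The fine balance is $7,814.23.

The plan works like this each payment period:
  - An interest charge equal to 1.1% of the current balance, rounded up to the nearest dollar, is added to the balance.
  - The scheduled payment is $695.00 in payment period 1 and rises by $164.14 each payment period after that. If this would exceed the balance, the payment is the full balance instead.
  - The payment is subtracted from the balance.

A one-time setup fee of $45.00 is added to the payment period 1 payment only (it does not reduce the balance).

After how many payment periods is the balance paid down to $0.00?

7

# | Opening | Interest | Payment | Fee | End bal
1 | $7,814.23 | $86.00 | $695.00 | $45.00 | $7,205.23
2 | $7,205.23 | $80.00 | $859.14 | — | $6,426.09
3 | $6,426.09 | $71.00 | $1,023.28 | — | $5,473.81
4 | $5,473.81 | $61.00 | $1,187.42 | — | $4,347.39
5 | $4,347.39 | $48.00 | $1,351.56 | — | $3,043.83
6 | $3,043.83 | $34.00 | $1,515.70 | — | $1,562.13
7 | $1,562.13 | $18.00 | $1,580.13 | — | $0.00
Balance reaches $0.00 in payment period 7.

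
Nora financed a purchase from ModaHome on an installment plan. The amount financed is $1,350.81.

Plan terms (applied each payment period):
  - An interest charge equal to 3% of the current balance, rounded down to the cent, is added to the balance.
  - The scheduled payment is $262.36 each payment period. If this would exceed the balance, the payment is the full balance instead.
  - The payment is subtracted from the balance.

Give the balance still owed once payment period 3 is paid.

Payment period 1: $1,350.81 +$40.52 interest = $1,391.33; pay $262.36 → $1,128.97
Payment period 2: $1,128.97 +$33.86 interest = $1,162.83; pay $262.36 → $900.47
Payment period 3: $900.47 +$27.01 interest = $927.48; pay $262.36 → $665.12

$665.12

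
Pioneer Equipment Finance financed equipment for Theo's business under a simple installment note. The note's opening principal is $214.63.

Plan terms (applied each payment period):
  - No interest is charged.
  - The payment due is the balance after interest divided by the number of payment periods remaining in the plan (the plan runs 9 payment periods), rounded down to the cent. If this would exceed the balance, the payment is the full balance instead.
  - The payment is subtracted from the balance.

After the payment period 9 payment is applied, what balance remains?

Payment period 1: opening $214.63; payment $23.84; balance $190.79
Payment period 2: opening $190.79; payment $23.84; balance $166.95
Payment period 3: opening $166.95; payment $23.85; balance $143.10
Payment period 4: opening $143.10; payment $23.85; balance $119.25
Payment period 5: opening $119.25; payment $23.85; balance $95.40
Payment period 6: opening $95.40; payment $23.85; balance $71.55
Payment period 7: opening $71.55; payment $23.85; balance $47.70
Payment period 8: opening $47.70; payment $23.85; balance $23.85
Payment period 9: opening $23.85; payment $23.85; balance $0.00

$0.00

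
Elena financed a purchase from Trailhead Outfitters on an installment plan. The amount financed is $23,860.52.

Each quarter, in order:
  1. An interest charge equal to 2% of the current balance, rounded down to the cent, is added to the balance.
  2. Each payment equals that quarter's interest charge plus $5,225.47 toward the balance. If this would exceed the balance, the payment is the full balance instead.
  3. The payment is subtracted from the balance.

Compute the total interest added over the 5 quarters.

$1,340.95

Quarter 1: opening $23,860.52; interest $477.21 → $24,337.73; payment $5,702.68; balance $18,635.05
Quarter 2: opening $18,635.05; interest $372.70 → $19,007.75; payment $5,598.17; balance $13,409.58
Quarter 3: opening $13,409.58; interest $268.19 → $13,677.77; payment $5,493.66; balance $8,184.11
Quarter 4: opening $8,184.11; interest $163.68 → $8,347.79; payment $5,389.15; balance $2,958.64
Quarter 5: opening $2,958.64; interest $59.17 → $3,017.81; payment $3,017.81; balance $0.00
Total interest: $477.21 + $372.70 + $268.19 + $163.68 + $59.17 = $1,340.95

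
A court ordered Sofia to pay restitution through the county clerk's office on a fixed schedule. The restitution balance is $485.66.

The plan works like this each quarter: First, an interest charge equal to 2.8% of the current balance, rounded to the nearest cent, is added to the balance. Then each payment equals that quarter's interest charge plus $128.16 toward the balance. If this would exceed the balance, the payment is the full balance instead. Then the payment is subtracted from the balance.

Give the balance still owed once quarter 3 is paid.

$101.18

Quarter 1: opening $485.66; interest $13.60 → $499.26; payment $141.76; balance $357.50
Quarter 2: opening $357.50; interest $10.01 → $367.51; payment $138.17; balance $229.34
Quarter 3: opening $229.34; interest $6.42 → $235.76; payment $134.58; balance $101.18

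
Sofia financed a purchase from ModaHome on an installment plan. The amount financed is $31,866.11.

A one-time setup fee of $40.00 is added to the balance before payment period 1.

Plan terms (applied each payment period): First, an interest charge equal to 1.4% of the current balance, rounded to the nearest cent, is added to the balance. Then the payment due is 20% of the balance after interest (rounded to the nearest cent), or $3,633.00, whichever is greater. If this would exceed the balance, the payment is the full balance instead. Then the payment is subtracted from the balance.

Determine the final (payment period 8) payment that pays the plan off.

$3,209.97

Payment period 1: opening $31,906.11; interest $446.69 → $32,352.80; payment $6,470.56; balance $25,882.24
Payment period 2: opening $25,882.24; interest $362.35 → $26,244.59; payment $5,248.92; balance $20,995.67
Payment period 3: opening $20,995.67; interest $293.94 → $21,289.61; payment $4,257.92; balance $17,031.69
Payment period 4: opening $17,031.69; interest $238.44 → $17,270.13; payment $3,633.00; balance $13,637.13
Payment period 5: opening $13,637.13; interest $190.92 → $13,828.05; payment $3,633.00; balance $10,195.05
Payment period 6: opening $10,195.05; interest $142.73 → $10,337.78; payment $3,633.00; balance $6,704.78
Payment period 7: opening $6,704.78; interest $93.87 → $6,798.65; payment $3,633.00; balance $3,165.65
Payment period 8: opening $3,165.65; interest $44.32 → $3,209.97; payment $3,209.97; balance $0.00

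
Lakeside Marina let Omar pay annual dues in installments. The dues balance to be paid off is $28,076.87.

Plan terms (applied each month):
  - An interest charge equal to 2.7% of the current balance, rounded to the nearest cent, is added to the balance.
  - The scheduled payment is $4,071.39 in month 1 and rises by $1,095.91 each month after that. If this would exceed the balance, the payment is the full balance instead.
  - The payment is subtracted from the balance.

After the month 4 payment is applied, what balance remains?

$7,582.52

# | Opening | Interest | Payment | End bal
1 | $28,076.87 | $758.08 | $4,071.39 | $24,763.56
2 | $24,763.56 | $668.62 | $5,167.30 | $20,264.88
3 | $20,264.88 | $547.15 | $6,263.21 | $14,548.82
4 | $14,548.82 | $392.82 | $7,359.12 | $7,582.52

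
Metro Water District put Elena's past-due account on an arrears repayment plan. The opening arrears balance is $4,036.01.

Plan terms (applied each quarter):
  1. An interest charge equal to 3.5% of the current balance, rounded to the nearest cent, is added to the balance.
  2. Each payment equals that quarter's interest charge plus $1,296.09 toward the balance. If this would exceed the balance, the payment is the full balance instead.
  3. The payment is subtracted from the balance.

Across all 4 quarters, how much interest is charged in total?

Quarter 1: $4,036.01 +$141.26 interest = $4,177.27; pay $1,437.35 → $2,739.92
Quarter 2: $2,739.92 +$95.90 interest = $2,835.82; pay $1,391.99 → $1,443.83
Quarter 3: $1,443.83 +$50.53 interest = $1,494.36; pay $1,346.62 → $147.74
Quarter 4: $147.74 +$5.17 interest = $152.91; pay $152.91 → $0.00
Total interest: $141.26 + $95.90 + $50.53 + $5.17 = $292.86

$292.86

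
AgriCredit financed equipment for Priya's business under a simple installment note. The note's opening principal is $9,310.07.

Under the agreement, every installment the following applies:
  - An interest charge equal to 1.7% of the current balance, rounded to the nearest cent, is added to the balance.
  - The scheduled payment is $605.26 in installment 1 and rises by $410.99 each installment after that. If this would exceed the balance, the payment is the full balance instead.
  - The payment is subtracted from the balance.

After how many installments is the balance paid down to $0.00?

7

Installment 1: opening $9,310.07; interest $158.27 → $9,468.34; payment $605.26; balance $8,863.08
Installment 2: opening $8,863.08; interest $150.67 → $9,013.75; payment $1,016.25; balance $7,997.50
Installment 3: opening $7,997.50; interest $135.96 → $8,133.46; payment $1,427.24; balance $6,706.22
Installment 4: opening $6,706.22; interest $114.01 → $6,820.23; payment $1,838.23; balance $4,982.00
Installment 5: opening $4,982.00; interest $84.69 → $5,066.69; payment $2,249.22; balance $2,817.47
Installment 6: opening $2,817.47; interest $47.90 → $2,865.37; payment $2,660.21; balance $205.16
Installment 7: opening $205.16; interest $3.49 → $208.65; payment $208.65; balance $0.00
Balance reaches $0.00 in installment 7.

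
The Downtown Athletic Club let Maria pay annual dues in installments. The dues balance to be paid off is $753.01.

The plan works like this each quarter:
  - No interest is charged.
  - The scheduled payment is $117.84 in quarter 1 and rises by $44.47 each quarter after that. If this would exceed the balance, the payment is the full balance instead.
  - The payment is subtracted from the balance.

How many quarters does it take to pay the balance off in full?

Quarter 1: $753.01 − $117.84 → $635.17
Quarter 2: $635.17 − $162.31 → $472.86
Quarter 3: $472.86 − $206.78 → $266.08
Quarter 4: $266.08 − $251.25 → $14.83
Quarter 5: $14.83 − $14.83 → $0.00
Balance reaches $0.00 in quarter 5.

5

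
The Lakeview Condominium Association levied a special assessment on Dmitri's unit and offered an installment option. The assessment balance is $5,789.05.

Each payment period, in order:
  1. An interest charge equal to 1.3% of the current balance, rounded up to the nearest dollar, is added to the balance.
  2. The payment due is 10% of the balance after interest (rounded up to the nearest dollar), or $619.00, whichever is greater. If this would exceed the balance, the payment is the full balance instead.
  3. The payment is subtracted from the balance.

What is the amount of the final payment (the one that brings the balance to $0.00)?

$30.05

Payment period 1: $5,789.05 +$76.00 interest = $5,865.05; pay $619.00 → $5,246.05
Payment period 2: $5,246.05 +$69.00 interest = $5,315.05; pay $619.00 → $4,696.05
Payment period 3: $4,696.05 +$62.00 interest = $4,758.05; pay $619.00 → $4,139.05
Payment period 4: $4,139.05 +$54.00 interest = $4,193.05; pay $619.00 → $3,574.05
Payment period 5: $3,574.05 +$47.00 interest = $3,621.05; pay $619.00 → $3,002.05
Payment period 6: $3,002.05 +$40.00 interest = $3,042.05; pay $619.00 → $2,423.05
Payment period 7: $2,423.05 +$32.00 interest = $2,455.05; pay $619.00 → $1,836.05
Payment period 8: $1,836.05 +$24.00 interest = $1,860.05; pay $619.00 → $1,241.05
Payment period 9: $1,241.05 +$17.00 interest = $1,258.05; pay $619.00 → $639.05
Payment period 10: $639.05 +$9.00 interest = $648.05; pay $619.00 → $29.05
Payment period 11: $29.05 +$1.00 interest = $30.05; pay $30.05 → $0.00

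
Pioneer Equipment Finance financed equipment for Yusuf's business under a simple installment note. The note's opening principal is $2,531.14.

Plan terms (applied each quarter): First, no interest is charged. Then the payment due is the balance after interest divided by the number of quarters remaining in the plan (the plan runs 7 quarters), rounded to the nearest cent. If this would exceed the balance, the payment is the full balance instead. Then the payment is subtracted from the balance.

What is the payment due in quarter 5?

Quarter 1: $2,531.14 − $361.59 → $2,169.55
Quarter 2: $2,169.55 − $361.59 → $1,807.96
Quarter 3: $1,807.96 − $361.59 → $1,446.37
Quarter 4: $1,446.37 − $361.59 → $1,084.78
Quarter 5: $1,084.78 − $361.59 → $723.19

$361.59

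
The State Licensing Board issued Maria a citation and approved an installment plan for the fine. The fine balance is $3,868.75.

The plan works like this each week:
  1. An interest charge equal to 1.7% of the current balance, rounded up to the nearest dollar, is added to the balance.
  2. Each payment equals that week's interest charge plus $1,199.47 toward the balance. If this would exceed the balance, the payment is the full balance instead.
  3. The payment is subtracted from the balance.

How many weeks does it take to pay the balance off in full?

4

Week 1: $3,868.75 +$66.00 interest = $3,934.75; pay $1,265.47 → $2,669.28
Week 2: $2,669.28 +$46.00 interest = $2,715.28; pay $1,245.47 → $1,469.81
Week 3: $1,469.81 +$25.00 interest = $1,494.81; pay $1,224.47 → $270.34
Week 4: $270.34 +$5.00 interest = $275.34; pay $275.34 → $0.00
Balance reaches $0.00 in week 4.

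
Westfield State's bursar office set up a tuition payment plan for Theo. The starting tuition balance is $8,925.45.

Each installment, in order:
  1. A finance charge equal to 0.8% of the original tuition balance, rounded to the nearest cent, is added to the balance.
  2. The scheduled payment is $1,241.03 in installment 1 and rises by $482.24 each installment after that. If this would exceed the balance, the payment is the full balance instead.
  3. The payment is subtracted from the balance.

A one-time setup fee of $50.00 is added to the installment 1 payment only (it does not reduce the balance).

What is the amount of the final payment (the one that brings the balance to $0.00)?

$1,424.89

Installment 1: opening $8,925.45; interest $71.40 → $8,996.85; payment $1,241.03 (+ $50.00 fee); balance $7,755.82
Installment 2: opening $7,755.82; interest $71.40 → $7,827.22; payment $1,723.27; balance $6,103.95
Installment 3: opening $6,103.95; interest $71.40 → $6,175.35; payment $2,205.51; balance $3,969.84
Installment 4: opening $3,969.84; interest $71.40 → $4,041.24; payment $2,687.75; balance $1,353.49
Installment 5: opening $1,353.49; interest $71.40 → $1,424.89; payment $1,424.89; balance $0.00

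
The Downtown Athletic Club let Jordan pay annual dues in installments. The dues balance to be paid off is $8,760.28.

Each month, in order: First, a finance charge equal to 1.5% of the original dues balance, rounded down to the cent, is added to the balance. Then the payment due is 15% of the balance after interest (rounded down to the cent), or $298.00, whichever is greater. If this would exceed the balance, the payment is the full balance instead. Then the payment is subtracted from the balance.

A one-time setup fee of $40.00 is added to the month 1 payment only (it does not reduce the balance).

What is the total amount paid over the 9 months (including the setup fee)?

Month 1: opening $8,760.28; interest $131.40 → $8,891.68; payment $1,333.75 (+ $40.00 fee); balance $7,557.93
Month 2: opening $7,557.93; interest $131.40 → $7,689.33; payment $1,153.39; balance $6,535.94
Month 3: opening $6,535.94; interest $131.40 → $6,667.34; payment $1,000.10; balance $5,667.24
Month 4: opening $5,667.24; interest $131.40 → $5,798.64; payment $869.79; balance $4,928.85
Month 5: opening $4,928.85; interest $131.40 → $5,060.25; payment $759.03; balance $4,301.22
Month 6: opening $4,301.22; interest $131.40 → $4,432.62; payment $664.89; balance $3,767.73
Month 7: opening $3,767.73; interest $131.40 → $3,899.13; payment $584.86; balance $3,314.27
Month 8: opening $3,314.27; interest $131.40 → $3,445.67; payment $516.85; balance $2,928.82
Month 9: opening $2,928.82; interest $131.40 → $3,060.22; payment $459.03; balance $2,601.19
Total paid: $7,381.69

$7,381.69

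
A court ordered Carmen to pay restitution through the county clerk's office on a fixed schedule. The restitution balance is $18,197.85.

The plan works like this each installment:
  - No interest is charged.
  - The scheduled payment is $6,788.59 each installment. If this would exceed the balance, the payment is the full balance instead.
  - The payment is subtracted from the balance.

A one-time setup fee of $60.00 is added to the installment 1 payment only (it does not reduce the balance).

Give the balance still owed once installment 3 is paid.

Installment 1: opening $18,197.85; payment $6,788.59 (+ $60.00 fee); balance $11,409.26
Installment 2: opening $11,409.26; payment $6,788.59; balance $4,620.67
Installment 3: opening $4,620.67; payment $4,620.67; balance $0.00

$0.00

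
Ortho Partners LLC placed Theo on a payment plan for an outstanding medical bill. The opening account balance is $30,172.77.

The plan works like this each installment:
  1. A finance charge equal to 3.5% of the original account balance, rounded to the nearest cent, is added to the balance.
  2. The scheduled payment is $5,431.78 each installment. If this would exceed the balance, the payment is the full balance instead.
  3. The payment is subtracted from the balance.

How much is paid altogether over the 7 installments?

$37,565.12

Installment 1: opening $30,172.77; interest $1,056.05 → $31,228.82; payment $5,431.78; balance $25,797.04
Installment 2: opening $25,797.04; interest $1,056.05 → $26,853.09; payment $5,431.78; balance $21,421.31
Installment 3: opening $21,421.31; interest $1,056.05 → $22,477.36; payment $5,431.78; balance $17,045.58
Installment 4: opening $17,045.58; interest $1,056.05 → $18,101.63; payment $5,431.78; balance $12,669.85
Installment 5: opening $12,669.85; interest $1,056.05 → $13,725.90; payment $5,431.78; balance $8,294.12
Installment 6: opening $8,294.12; interest $1,056.05 → $9,350.17; payment $5,431.78; balance $3,918.39
Installment 7: opening $3,918.39; interest $1,056.05 → $4,974.44; payment $4,974.44; balance $0.00
Total paid: $37,565.12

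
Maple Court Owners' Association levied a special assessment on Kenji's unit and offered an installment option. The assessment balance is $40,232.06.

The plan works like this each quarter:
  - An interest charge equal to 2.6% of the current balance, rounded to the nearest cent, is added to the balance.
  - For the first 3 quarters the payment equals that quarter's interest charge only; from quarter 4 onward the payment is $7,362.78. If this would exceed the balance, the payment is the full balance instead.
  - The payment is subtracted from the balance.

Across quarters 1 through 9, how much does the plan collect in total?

$47,095.73

Quarter 1: opening $40,232.06; interest $1,046.03 → $41,278.09; payment $1,046.03; balance $40,232.06
Quarter 2: opening $40,232.06; interest $1,046.03 → $41,278.09; payment $1,046.03; balance $40,232.06
Quarter 3: opening $40,232.06; interest $1,046.03 → $41,278.09; payment $1,046.03; balance $40,232.06
Quarter 4: opening $40,232.06; interest $1,046.03 → $41,278.09; payment $7,362.78; balance $33,915.31
Quarter 5: opening $33,915.31; interest $881.80 → $34,797.11; payment $7,362.78; balance $27,434.33
Quarter 6: opening $27,434.33; interest $713.29 → $28,147.62; payment $7,362.78; balance $20,784.84
Quarter 7: opening $20,784.84; interest $540.41 → $21,325.25; payment $7,362.78; balance $13,962.47
Quarter 8: opening $13,962.47; interest $363.02 → $14,325.49; payment $7,362.78; balance $6,962.71
Quarter 9: opening $6,962.71; interest $181.03 → $7,143.74; payment $7,143.74; balance $0.00
Total paid: $47,095.73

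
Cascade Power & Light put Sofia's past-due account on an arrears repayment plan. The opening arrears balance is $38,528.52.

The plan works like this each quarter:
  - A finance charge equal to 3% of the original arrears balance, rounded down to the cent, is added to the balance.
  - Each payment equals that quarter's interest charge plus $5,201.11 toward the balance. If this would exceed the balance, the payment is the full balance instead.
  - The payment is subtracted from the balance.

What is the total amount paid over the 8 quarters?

Quarter 1: $38,528.52 +$1,155.85 interest = $39,684.37; pay $6,356.96 → $33,327.41
Quarter 2: $33,327.41 +$1,155.85 interest = $34,483.26; pay $6,356.96 → $28,126.30
Quarter 3: $28,126.30 +$1,155.85 interest = $29,282.15; pay $6,356.96 → $22,925.19
Quarter 4: $22,925.19 +$1,155.85 interest = $24,081.04; pay $6,356.96 → $17,724.08
Quarter 5: $17,724.08 +$1,155.85 interest = $18,879.93; pay $6,356.96 → $12,522.97
Quarter 6: $12,522.97 +$1,155.85 interest = $13,678.82; pay $6,356.96 → $7,321.86
Quarter 7: $7,321.86 +$1,155.85 interest = $8,477.71; pay $6,356.96 → $2,120.75
Quarter 8: $2,120.75 +$1,155.85 interest = $3,276.60; pay $3,276.60 → $0.00
Total paid: $47,775.32

$47,775.32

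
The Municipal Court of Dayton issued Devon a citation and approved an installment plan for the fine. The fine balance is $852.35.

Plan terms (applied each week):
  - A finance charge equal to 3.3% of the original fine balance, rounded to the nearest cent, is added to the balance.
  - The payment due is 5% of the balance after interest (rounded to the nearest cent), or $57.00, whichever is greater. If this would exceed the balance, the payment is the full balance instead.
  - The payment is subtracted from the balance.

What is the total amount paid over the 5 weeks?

Week 1: $852.35 +$28.13 interest = $880.48; pay $57.00 → $823.48
Week 2: $823.48 +$28.13 interest = $851.61; pay $57.00 → $794.61
Week 3: $794.61 +$28.13 interest = $822.74; pay $57.00 → $765.74
Week 4: $765.74 +$28.13 interest = $793.87; pay $57.00 → $736.87
Week 5: $736.87 +$28.13 interest = $765.00; pay $57.00 → $708.00
Total paid: $285.00

$285.00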